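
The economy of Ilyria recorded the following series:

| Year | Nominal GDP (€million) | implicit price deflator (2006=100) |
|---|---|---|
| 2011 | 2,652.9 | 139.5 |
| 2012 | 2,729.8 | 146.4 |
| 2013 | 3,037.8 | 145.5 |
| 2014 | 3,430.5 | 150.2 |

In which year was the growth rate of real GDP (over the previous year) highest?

2012: real = 2729.8/1.464 = 1864.62; growth vs 2011 (1901.72) = -1.95%.
2013: real = 3037.8/1.455 = 2087.84; growth vs 2012 (1864.62) = 11.97%.
2014: real = 3430.5/1.502 = 2283.95; growth vs 2013 (2087.84) = 9.39%.

2013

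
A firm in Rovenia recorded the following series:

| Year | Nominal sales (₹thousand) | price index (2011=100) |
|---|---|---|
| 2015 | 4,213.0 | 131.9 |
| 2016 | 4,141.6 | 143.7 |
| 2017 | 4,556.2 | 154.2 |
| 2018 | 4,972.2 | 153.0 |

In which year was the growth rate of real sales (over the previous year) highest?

2016: real = 4141.6/1.437 = 2882.12; growth vs 2015 (3194.09) = -9.77%.
2017: real = 4556.2/1.542 = 2954.73; growth vs 2016 (2882.12) = 2.52%.
2018: real = 4972.2/1.530 = 3249.80; growth vs 2017 (2954.73) = 9.99%.

2018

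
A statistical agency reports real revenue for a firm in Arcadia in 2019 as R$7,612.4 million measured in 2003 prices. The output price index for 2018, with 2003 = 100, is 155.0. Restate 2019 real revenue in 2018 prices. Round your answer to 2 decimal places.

R$11,799.22 million

Real revenue in 2018 prices = Real revenue in 2003 prices × (P_2018/P_2003) = 7612.4 × 1.550 = 11799.22.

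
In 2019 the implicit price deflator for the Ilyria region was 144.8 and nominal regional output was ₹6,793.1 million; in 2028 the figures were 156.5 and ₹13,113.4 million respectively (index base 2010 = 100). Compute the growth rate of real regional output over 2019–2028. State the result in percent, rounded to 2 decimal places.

Deflate each year: 2019 → 6793.1/1.448 = 4691.37; 2028 → 13113.4/1.565 = 8379.17.
So real regional output changed by 8379.17/4691.37 − 1 = 0.7861, i.e. 78.61%.

78.61%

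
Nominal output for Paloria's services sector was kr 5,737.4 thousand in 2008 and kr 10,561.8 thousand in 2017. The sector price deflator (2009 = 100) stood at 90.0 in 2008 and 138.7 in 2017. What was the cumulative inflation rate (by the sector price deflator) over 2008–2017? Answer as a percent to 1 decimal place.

54.1%

Price-level change = 138.7 / 90.0 − 1 = 0.5411.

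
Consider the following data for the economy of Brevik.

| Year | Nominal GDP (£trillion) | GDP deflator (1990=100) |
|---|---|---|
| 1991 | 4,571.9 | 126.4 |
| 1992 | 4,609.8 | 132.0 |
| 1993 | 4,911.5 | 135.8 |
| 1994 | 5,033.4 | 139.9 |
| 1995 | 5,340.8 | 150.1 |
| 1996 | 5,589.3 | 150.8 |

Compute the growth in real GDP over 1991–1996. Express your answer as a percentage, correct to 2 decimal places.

2.47%

Real GDP 1991 = 4571.9/1.264 = 3617.01.
Real GDP 1996 = 5589.3/1.508 = 3706.43.
Change = 3706.43/3617.01 − 1 = 0.0247.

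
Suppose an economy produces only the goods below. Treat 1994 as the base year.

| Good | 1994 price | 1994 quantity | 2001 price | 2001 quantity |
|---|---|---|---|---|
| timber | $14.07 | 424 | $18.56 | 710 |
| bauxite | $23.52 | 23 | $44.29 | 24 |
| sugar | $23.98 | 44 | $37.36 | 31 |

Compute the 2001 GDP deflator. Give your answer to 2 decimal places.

Nominal GDP 2001 = 18.56·710 + 44.29·24 + 37.36·31 = 15398.72.
Real GDP 2001 (at 1994 prices) = 14.07·710 + 23.52·24 + 23.98·31 = 11297.56.
Deflator = Nominal/Real × 100 = 15398.72/11297.56 × 100 = 136.301.

136.30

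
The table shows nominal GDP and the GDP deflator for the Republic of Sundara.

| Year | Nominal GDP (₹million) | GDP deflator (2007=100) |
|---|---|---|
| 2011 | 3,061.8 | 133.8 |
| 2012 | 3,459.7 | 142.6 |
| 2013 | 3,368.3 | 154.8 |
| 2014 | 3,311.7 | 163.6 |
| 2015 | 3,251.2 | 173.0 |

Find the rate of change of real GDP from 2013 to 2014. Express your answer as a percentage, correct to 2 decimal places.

-6.97%

Real GDP 2013 = 3368.3/1.548 = 2175.90.
Real GDP 2014 = 3311.7/1.636 = 2024.27.
Change = 2024.27/2175.90 − 1 = -0.0697.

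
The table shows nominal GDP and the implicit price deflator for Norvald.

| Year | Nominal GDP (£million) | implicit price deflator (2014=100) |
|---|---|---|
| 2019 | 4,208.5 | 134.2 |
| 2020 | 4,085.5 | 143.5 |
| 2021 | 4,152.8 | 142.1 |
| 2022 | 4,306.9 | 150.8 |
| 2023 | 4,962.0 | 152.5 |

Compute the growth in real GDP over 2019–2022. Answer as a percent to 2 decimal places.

-8.93%

Real GDP 2019 = 4208.5/1.342 = 3135.99.
Real GDP 2022 = 4306.9/1.508 = 2856.03.
Change = 2856.03/3135.99 − 1 = -0.0893.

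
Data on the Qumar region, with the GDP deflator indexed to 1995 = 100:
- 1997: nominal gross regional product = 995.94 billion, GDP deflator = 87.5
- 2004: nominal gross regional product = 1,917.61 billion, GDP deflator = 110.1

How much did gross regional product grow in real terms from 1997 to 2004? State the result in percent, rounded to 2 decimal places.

53.02%

Deflate each year: 1997 → 995.94/0.875 = 1138.22; 2004 → 1917.61/1.101 = 1741.70.
So real gross regional product changed by 1741.70/1138.22 − 1 = 0.5302, i.e. 53.02%.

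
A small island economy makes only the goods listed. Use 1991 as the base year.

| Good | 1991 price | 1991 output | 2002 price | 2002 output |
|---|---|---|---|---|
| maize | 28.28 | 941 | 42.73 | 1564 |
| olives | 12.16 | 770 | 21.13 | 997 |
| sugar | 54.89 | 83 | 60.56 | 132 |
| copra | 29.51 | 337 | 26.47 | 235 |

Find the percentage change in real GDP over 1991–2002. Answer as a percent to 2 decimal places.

39.74%

Real GDP 1991 = Nominal GDP 1991 = 28.28·941 + 12.16·770 + 54.89·83 + 29.51·337 = 50475.42.
Real GDP 2002 (at 1991 prices) = 28.28·1564 + 12.16·997 + 54.89·132 + 29.51·235 = 70533.77.
Real growth = 70533.77/50475.42 − 1 = 0.3974.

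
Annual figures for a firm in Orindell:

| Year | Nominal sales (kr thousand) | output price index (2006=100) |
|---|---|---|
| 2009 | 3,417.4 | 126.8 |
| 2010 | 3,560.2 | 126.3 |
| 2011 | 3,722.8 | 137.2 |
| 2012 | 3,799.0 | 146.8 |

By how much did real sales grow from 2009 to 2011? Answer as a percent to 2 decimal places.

0.68%

Real sales 2009 = 3417.4/1.268 = 2695.11.
Real sales 2011 = 3722.8/1.372 = 2713.41.
Change = 2713.41/2695.11 − 1 = 0.0068.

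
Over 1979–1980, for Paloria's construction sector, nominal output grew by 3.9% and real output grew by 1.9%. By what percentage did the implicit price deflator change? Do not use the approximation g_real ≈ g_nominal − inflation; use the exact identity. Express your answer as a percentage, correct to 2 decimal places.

(1 + g_nom) = (1 + g_real)(1 + π), so π = 1.0390 / 1.0190 − 1 = 0.01963.

1.96%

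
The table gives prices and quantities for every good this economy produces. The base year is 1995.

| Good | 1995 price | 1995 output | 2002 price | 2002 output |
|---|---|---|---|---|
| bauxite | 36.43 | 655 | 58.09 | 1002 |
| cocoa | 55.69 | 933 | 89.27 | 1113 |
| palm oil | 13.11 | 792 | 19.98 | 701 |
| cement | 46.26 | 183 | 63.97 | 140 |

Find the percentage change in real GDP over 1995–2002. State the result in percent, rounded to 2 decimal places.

20.58%

Real GDP 1995 = Nominal GDP 1995 = 36.43·655 + 55.69·933 + 13.11·792 + 46.26·183 = 94669.12.
Real GDP 2002 (at 1995 prices) = 36.43·1002 + 55.69·1113 + 13.11·701 + 46.26·140 = 114152.34.
Real growth = 114152.34/94669.12 − 1 = 0.2058.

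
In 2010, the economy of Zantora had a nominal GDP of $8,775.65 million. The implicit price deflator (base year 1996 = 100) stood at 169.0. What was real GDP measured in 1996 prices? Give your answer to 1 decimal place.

Real GDP = Nominal / (implicit price deflator/100) = 8775.65 / 1.690 = 5192.69.

$5,192.7 million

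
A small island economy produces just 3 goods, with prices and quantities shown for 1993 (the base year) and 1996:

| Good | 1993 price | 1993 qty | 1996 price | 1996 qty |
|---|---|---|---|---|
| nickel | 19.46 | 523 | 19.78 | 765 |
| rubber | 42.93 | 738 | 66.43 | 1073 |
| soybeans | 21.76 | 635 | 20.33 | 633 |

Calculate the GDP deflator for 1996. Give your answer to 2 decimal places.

Nominal GDP 1996 = 19.78·765 + 66.43·1073 + 20.33·633 = 99279.98.
Real GDP 1996 (at 1993 prices) = 19.46·765 + 42.93·1073 + 21.76·633 = 74724.87.
Deflator = Nominal/Real × 100 = 99279.98/74724.87 × 100 = 132.861.

132.86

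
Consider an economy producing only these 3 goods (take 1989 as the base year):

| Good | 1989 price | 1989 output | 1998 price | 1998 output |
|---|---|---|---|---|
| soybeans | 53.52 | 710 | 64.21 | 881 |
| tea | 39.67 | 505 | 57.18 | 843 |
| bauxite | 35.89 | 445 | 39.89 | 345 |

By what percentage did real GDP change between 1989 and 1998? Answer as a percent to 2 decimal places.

25.64%

Real GDP 1989 = Nominal GDP 1989 = 53.52·710 + 39.67·505 + 35.89·445 = 74003.60.
Real GDP 1998 (at 1989 prices) = 53.52·881 + 39.67·843 + 35.89·345 = 92974.98.
Real growth = 92974.98/74003.60 − 1 = 0.2564.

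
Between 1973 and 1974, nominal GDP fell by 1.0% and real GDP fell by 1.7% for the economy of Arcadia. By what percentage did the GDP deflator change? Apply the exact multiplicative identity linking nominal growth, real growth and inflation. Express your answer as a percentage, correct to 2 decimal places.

0.71%

(1 + g_nom) = (1 + g_real)(1 + π), so π = 0.9900 / 0.9830 − 1 = 0.00712.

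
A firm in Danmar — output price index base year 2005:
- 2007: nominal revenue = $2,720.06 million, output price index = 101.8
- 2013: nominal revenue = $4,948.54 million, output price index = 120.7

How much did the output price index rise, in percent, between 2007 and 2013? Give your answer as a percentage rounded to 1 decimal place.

Price-level change = 120.7 / 101.8 − 1 = 0.1857.

18.6%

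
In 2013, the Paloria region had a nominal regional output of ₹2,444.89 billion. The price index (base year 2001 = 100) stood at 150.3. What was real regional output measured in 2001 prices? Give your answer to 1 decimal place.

₹1,626.7 billion

Real regional output = Nominal / (price index/100) = 2444.89 / 1.503 = 1626.67.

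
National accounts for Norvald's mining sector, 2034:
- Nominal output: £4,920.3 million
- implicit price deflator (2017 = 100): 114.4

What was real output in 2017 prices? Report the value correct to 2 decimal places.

£4,300.96 million

Real output = Nominal / (implicit price deflator/100) = 4920.3 / 1.144 = 4300.96.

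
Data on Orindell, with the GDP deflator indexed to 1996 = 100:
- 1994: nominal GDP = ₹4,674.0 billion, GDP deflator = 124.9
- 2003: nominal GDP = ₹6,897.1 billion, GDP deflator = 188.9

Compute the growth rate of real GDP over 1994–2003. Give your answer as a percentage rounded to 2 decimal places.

-2.43%

Deflate each year: 1994 → 4674.0/1.249 = 3742.19; 2003 → 6897.1/1.889 = 3651.19.
So real GDP changed by 3651.19/3742.19 − 1 = -0.0243, i.e. -2.43%.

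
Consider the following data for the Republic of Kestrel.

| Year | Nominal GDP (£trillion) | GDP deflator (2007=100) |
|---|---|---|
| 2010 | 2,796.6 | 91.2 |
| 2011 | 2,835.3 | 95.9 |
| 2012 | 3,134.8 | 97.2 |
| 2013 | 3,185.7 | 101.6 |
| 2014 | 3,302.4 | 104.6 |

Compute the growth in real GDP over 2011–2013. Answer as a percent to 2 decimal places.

Real GDP 2011 = 2835.3/0.959 = 2956.52.
Real GDP 2013 = 3185.7/1.016 = 3135.53.
Change = 3135.53/2956.52 − 1 = 0.0605.

6.05%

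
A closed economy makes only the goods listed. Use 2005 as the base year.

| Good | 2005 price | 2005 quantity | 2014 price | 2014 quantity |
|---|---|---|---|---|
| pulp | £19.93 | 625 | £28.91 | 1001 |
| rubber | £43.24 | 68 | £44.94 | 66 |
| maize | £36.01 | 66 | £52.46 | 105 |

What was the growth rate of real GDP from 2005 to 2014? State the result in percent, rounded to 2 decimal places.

Real GDP 2005 = Nominal GDP 2005 = 19.93·625 + 43.24·68 + 36.01·66 = 17773.23.
Real GDP 2014 (at 2005 prices) = 19.93·1001 + 43.24·66 + 36.01·105 = 26584.82.
Real growth = 26584.82/17773.23 − 1 = 0.4958.

49.58%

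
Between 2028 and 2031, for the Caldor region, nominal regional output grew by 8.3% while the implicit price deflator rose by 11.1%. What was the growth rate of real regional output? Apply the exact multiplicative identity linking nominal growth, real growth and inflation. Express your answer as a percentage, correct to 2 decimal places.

(1 + g_nom) = (1 + g_real)(1 + π), so g_real = 1.0830 / 1.1110 − 1 = -0.02520.

-2.52%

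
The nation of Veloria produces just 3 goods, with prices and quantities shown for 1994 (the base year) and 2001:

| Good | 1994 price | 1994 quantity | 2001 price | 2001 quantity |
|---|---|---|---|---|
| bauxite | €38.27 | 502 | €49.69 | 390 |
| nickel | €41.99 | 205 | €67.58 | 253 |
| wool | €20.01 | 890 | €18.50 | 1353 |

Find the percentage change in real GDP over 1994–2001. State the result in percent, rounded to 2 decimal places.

Real GDP 1994 = Nominal GDP 1994 = 38.27·502 + 41.99·205 + 20.01·890 = 45628.39.
Real GDP 2001 (at 1994 prices) = 38.27·390 + 41.99·253 + 20.01·1353 = 52622.30.
Real growth = 52622.30/45628.39 − 1 = 0.1533.

15.33%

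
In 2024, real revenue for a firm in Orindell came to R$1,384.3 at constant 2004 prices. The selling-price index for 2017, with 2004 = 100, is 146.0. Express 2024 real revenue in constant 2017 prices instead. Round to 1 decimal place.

R$2,021.1

Real revenue in 2017 prices = Real revenue in 2004 prices × (P_2017/P_2004) = 1384.3 × 1.460 = 2021.08.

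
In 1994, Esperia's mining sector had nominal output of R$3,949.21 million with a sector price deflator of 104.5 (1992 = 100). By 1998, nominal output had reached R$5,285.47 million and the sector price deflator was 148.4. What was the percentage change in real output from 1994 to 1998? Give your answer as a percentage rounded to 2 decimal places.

Deflate each year: 1994 → 3949.21/1.045 = 3779.15; 1998 → 5285.47/1.484 = 3561.64.
So real output changed by 3561.64/3779.15 − 1 = -0.0576, i.e. -5.76%.

-5.76%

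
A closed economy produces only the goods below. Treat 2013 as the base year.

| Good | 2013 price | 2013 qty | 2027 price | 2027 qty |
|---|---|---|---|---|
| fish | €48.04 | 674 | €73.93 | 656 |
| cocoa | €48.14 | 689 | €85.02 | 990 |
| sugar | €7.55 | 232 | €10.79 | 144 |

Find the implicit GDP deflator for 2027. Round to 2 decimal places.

Nominal GDP 2027 = 73.93·656 + 85.02·990 + 10.79·144 = 134221.64.
Real GDP 2027 (at 2013 prices) = 48.04·656 + 48.14·990 + 7.55·144 = 80260.04.
Deflator = Nominal/Real × 100 = 134221.64/80260.04 × 100 = 167.233.

167.23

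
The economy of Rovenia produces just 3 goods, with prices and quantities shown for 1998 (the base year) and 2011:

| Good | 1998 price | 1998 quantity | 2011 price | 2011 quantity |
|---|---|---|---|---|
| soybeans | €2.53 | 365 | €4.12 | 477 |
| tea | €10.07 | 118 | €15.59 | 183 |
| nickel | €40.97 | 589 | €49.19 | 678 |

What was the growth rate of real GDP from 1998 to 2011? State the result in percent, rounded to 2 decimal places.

Real GDP 1998 = Nominal GDP 1998 = 2.53·365 + 10.07·118 + 40.97·589 = 26243.04.
Real GDP 2011 (at 1998 prices) = 2.53·477 + 10.07·183 + 40.97·678 = 30827.28.
Real growth = 30827.28/26243.04 − 1 = 0.1747.

17.47%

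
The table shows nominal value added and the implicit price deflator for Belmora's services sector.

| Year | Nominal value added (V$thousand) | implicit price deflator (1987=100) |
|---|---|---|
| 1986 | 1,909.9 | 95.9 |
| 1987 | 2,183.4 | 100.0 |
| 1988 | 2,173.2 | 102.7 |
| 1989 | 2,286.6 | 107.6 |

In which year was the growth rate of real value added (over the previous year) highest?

1987: real = 2183.4/1.000 = 2183.40; growth vs 1986 (1991.55) = 9.63%.
1988: real = 2173.2/1.027 = 2116.07; growth vs 1987 (2183.40) = -3.08%.
1989: real = 2286.6/1.076 = 2125.09; growth vs 1988 (2116.07) = 0.43%.

1987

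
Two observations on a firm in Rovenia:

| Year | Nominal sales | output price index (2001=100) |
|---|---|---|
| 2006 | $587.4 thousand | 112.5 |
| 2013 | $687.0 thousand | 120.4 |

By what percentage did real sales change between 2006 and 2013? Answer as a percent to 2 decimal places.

9.28%

Real sales 2006 = 587.4 / 1.125 = 522.13.
Real sales 2013 = 687.0 / 1.204 = 570.60.
Real growth = 570.60 / 522.13 − 1 = 0.0928.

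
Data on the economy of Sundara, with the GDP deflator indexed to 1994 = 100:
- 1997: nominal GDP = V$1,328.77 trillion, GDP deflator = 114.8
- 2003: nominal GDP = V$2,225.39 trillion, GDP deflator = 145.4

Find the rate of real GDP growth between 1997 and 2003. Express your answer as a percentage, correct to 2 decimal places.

32.23%

Deflate each year: 1997 → 1328.77/1.148 = 1157.47; 2003 → 2225.39/1.454 = 1530.53.
So real GDP changed by 1530.53/1157.47 − 1 = 0.3223, i.e. 32.23%.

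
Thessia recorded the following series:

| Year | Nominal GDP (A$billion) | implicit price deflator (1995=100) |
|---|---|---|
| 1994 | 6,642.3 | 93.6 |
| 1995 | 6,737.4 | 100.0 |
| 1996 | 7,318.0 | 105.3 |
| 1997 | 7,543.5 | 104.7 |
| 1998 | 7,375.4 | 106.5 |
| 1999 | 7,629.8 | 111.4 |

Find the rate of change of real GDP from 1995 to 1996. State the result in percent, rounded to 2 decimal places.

Real GDP 1995 = 6737.4/1.000 = 6737.40.
Real GDP 1996 = 7318.0/1.053 = 6949.67.
Change = 6949.67/6737.40 − 1 = 0.0315.

3.15%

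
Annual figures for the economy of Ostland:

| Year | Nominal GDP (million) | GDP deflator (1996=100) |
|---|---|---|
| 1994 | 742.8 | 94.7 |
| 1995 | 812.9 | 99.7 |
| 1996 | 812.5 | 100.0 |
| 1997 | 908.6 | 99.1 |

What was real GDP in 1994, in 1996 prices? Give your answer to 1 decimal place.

784.4 million

Real GDP 1994 = 742.8 / 0.947 = 784.37.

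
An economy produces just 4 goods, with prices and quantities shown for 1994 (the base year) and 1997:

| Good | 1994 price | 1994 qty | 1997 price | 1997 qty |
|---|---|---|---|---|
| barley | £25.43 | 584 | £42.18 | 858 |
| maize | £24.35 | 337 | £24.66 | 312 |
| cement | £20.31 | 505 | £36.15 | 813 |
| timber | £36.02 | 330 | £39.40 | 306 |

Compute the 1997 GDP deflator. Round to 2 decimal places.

149.83

Nominal GDP 1997 = 42.18·858 + 24.66·312 + 36.15·813 + 39.40·306 = 85330.71.
Real GDP 1997 (at 1994 prices) = 25.43·858 + 24.35·312 + 20.31·813 + 36.02·306 = 56950.29.
Deflator = Nominal/Real × 100 = 85330.71/56950.29 × 100 = 149.834.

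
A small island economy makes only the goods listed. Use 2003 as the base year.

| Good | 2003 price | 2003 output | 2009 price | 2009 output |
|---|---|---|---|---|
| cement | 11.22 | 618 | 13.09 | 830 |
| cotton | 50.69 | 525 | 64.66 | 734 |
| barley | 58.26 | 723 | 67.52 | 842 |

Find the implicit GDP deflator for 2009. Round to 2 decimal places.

120.51

Nominal GDP 2009 = 13.09·830 + 64.66·734 + 67.52·842 = 115176.98.
Real GDP 2009 (at 2003 prices) = 11.22·830 + 50.69·734 + 58.26·842 = 95573.98.
Deflator = Nominal/Real × 100 = 115176.98/95573.98 × 100 = 120.511.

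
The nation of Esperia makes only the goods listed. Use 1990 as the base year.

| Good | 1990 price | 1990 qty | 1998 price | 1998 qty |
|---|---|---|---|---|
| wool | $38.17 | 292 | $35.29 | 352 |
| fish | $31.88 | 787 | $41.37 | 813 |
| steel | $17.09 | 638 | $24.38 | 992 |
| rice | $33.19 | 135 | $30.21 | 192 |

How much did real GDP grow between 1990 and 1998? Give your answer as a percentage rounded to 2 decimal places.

Real GDP 1990 = Nominal GDP 1990 = 38.17·292 + 31.88·787 + 17.09·638 + 33.19·135 = 51619.27.
Real GDP 1998 (at 1990 prices) = 38.17·352 + 31.88·813 + 17.09·992 + 33.19·192 = 62680.04.
Real growth = 62680.04/51619.27 − 1 = 0.2143.

21.43%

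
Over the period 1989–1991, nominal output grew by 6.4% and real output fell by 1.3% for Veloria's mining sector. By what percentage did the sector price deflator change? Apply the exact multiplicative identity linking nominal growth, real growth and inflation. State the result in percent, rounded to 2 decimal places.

7.80%

(1 + g_nom) = (1 + g_real)(1 + π), so π = 1.0640 / 0.9870 − 1 = 0.07801.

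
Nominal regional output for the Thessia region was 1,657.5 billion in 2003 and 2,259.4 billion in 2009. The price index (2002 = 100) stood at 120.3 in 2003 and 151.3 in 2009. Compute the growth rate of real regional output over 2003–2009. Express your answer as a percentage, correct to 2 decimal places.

Real regional output 2003 = 1657.5 / 1.203 = 1377.81.
Real regional output 2009 = 2259.4 / 1.513 = 1493.32.
Real growth = 1493.32 / 1377.81 − 1 = 0.0838.

8.38%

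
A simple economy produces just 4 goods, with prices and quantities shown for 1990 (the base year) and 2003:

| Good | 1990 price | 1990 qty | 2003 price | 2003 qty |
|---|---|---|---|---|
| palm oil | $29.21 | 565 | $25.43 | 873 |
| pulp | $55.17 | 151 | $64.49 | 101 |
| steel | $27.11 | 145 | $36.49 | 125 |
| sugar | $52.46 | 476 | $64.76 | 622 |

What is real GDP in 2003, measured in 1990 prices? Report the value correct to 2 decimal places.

Real GDP 2003 = Σ (p_1990 × q_2003) = 29.21·873 + 55.17·101 + 27.11·125 + 52.46·622 = 67091.37.

$67091.37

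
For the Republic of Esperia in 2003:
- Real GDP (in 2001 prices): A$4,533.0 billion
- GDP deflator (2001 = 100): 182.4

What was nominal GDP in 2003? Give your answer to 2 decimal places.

A$8,268.19 billion

Nominal GDP = Real × (GDP deflator/100) = 4533.0 × 1.824 = 8268.19.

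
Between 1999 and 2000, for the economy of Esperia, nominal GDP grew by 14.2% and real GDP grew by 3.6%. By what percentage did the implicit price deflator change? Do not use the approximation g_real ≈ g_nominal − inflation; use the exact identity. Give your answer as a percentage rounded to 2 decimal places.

(1 + g_nom) = (1 + g_real)(1 + π), so π = 1.1420 / 1.0360 − 1 = 0.10232.

10.23%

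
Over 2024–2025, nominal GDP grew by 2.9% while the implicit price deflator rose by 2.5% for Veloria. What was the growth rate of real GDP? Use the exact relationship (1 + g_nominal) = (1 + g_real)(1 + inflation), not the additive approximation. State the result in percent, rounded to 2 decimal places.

0.39%

(1 + g_nom) = (1 + g_real)(1 + π), so g_real = 1.0290 / 1.0250 − 1 = 0.00390.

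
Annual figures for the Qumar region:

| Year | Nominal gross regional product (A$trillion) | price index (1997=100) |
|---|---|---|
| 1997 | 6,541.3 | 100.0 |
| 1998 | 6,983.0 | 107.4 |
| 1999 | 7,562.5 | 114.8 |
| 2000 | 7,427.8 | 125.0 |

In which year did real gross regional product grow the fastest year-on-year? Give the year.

1999

1998: real = 6983.0/1.074 = 6501.86; growth vs 1997 (6541.30) = -0.60%.
1999: real = 7562.5/1.148 = 6587.54; growth vs 1998 (6501.86) = 1.32%.
2000: real = 7427.8/1.250 = 5942.24; growth vs 1999 (6587.54) = -9.80%.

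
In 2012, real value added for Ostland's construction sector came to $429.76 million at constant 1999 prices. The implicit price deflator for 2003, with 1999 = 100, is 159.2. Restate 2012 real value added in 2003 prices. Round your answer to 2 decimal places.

Real value added in 2003 prices = Real value added in 1999 prices × (P_2003/P_1999) = 429.76 × 1.592 = 684.18.

$684.18 million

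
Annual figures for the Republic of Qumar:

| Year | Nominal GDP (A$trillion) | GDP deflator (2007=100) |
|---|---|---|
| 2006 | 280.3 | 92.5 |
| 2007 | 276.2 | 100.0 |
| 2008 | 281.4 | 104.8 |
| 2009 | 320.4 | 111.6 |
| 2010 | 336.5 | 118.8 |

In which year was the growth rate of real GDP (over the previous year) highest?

2007: real = 276.2/1.000 = 276.20; growth vs 2006 (303.03) = -8.85%.
2008: real = 281.4/1.048 = 268.51; growth vs 2007 (276.20) = -2.78%.
2009: real = 320.4/1.116 = 287.10; growth vs 2008 (268.51) = 6.92%.
2010: real = 336.5/1.188 = 283.25; growth vs 2009 (287.10) = -1.34%.

2009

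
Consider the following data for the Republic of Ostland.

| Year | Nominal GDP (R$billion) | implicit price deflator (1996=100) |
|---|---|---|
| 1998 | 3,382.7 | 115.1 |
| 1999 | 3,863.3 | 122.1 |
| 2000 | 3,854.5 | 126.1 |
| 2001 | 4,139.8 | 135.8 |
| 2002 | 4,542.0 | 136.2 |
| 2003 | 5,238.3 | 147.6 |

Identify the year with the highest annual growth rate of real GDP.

1999: real = 3863.3/1.221 = 3164.05; growth vs 1998 (2938.92) = 7.66%.
2000: real = 3854.5/1.261 = 3056.70; growth vs 1999 (3164.05) = -3.39%.
2001: real = 4139.8/1.358 = 3048.45; growth vs 2000 (3056.70) = -0.27%.
2002: real = 4542.0/1.362 = 3334.80; growth vs 2001 (3048.45) = 9.39%.
2003: real = 5238.3/1.476 = 3548.98; growth vs 2002 (3334.80) = 6.42%.

2002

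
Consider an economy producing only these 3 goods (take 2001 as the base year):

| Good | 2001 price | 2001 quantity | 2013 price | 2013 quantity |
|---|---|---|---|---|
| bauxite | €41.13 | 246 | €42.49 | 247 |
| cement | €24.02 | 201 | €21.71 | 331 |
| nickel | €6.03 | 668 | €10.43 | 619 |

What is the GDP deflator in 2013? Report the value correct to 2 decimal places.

Nominal GDP 2013 = 42.49·247 + 21.71·331 + 10.43·619 = 24137.21.
Real GDP 2013 (at 2001 prices) = 41.13·247 + 24.02·331 + 6.03·619 = 21842.30.
Deflator = Nominal/Real × 100 = 24137.21/21842.30 × 100 = 110.507.

110.51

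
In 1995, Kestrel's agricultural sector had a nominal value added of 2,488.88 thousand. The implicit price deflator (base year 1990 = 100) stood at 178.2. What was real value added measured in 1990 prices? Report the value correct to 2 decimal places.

1,396.68 thousand

Real value added = Nominal / (implicit price deflator/100) = 2488.88 / 1.782 = 1396.68.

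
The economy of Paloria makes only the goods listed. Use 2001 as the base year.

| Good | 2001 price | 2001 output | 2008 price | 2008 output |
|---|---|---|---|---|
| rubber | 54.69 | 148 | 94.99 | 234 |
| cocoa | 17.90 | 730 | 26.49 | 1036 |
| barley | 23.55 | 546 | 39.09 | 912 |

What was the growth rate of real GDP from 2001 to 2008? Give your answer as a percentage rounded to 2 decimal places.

55.26%

Real GDP 2001 = Nominal GDP 2001 = 54.69·148 + 17.90·730 + 23.55·546 = 34019.42.
Real GDP 2008 (at 2001 prices) = 54.69·234 + 17.90·1036 + 23.55·912 = 52819.46.
Real growth = 52819.46/34019.42 − 1 = 0.5526.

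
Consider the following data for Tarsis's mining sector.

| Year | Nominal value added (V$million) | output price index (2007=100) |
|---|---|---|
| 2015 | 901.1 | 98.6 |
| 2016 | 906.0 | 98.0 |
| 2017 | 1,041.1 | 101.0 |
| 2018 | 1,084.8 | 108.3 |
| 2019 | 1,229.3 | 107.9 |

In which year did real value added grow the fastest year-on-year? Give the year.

2019

2016: real = 906.0/0.980 = 924.49; growth vs 2015 (913.89) = 1.16%.
2017: real = 1041.1/1.010 = 1030.79; growth vs 2016 (924.49) = 11.50%.
2018: real = 1084.8/1.083 = 1001.66; growth vs 2017 (1030.79) = -2.83%.
2019: real = 1229.3/1.079 = 1139.30; growth vs 2018 (1001.66) = 13.74%.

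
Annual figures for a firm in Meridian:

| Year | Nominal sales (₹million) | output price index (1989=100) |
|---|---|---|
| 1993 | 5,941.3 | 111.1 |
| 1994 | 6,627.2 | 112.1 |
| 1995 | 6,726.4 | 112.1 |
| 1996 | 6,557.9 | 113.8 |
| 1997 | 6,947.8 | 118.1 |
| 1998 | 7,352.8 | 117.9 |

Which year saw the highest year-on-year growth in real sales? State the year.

1994: real = 6627.2/1.121 = 5911.86; growth vs 1993 (5347.70) = 10.55%.
1995: real = 6726.4/1.121 = 6000.36; growth vs 1994 (5911.86) = 1.50%.
1996: real = 6557.9/1.138 = 5762.65; growth vs 1995 (6000.36) = -3.96%.
1997: real = 6947.8/1.181 = 5882.98; growth vs 1996 (5762.65) = 2.09%.
1998: real = 7352.8/1.179 = 6236.47; growth vs 1997 (5882.98) = 6.01%.

1994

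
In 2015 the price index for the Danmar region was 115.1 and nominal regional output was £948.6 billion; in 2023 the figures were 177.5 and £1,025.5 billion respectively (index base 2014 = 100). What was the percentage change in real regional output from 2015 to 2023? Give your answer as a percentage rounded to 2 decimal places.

Real regional output 2015 = 948.6 / 1.151 = 824.15.
Real regional output 2023 = 1025.5 / 1.775 = 577.75.
Real growth = 577.75 / 824.15 − 1 = -0.2990.

-29.90%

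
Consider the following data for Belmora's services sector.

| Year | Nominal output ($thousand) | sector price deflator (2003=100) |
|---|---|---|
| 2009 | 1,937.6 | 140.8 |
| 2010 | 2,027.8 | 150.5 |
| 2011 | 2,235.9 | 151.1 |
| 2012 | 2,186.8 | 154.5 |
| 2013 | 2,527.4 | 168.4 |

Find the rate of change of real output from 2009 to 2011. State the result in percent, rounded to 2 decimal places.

7.53%

Real output 2009 = 1937.6/1.408 = 1376.14.
Real output 2011 = 2235.9/1.511 = 1479.75.
Change = 1479.75/1376.14 − 1 = 0.0753.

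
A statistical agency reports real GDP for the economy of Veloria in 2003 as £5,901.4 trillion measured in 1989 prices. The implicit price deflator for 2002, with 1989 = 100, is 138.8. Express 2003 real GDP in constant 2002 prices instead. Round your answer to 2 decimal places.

£8,191.14 trillion

Real GDP in 2002 prices = Real GDP in 1989 prices × (P_2002/P_1989) = 5901.4 × 1.388 = 8191.14.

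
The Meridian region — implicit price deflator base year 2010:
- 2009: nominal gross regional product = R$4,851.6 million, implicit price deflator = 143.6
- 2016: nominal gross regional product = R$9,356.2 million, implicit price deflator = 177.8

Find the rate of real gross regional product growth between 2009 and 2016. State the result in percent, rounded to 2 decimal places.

55.75%

Real gross regional product 2009 = 4851.6 / 1.436 = 3378.55.
Real gross regional product 2016 = 9356.2 / 1.778 = 5262.20.
Real growth = 5262.20 / 3378.55 − 1 = 0.5575.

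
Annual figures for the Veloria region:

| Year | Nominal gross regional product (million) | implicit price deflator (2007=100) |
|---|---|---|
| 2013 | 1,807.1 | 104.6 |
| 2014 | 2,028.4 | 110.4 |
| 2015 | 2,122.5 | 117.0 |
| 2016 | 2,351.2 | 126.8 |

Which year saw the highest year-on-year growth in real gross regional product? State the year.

2014

2014: real = 2028.4/1.104 = 1837.32; growth vs 2013 (1727.63) = 6.35%.
2015: real = 2122.5/1.170 = 1814.10; growth vs 2014 (1837.32) = -1.26%.
2016: real = 2351.2/1.268 = 1854.26; growth vs 2015 (1814.10) = 2.21%.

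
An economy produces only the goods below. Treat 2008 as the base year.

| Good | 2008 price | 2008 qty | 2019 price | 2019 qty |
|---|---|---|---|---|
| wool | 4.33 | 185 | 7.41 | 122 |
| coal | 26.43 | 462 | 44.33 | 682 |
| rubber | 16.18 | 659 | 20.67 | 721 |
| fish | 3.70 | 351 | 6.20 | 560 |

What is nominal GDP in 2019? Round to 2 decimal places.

Nominal GDP 2019 = Σ (p_2019 × q_2019) = 7.41·122 + 44.33·682 + 20.67·721 + 6.20·560 = 49512.15.

49512.15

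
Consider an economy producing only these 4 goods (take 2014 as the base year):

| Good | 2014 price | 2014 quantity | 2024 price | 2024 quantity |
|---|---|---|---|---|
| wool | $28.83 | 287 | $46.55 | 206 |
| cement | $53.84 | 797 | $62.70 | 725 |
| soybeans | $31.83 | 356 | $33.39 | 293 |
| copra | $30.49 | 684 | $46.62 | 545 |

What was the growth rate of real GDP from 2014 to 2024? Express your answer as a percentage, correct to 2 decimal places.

Real GDP 2014 = Nominal GDP 2014 = 28.83·287 + 53.84·797 + 31.83·356 + 30.49·684 = 83371.33.
Real GDP 2024 (at 2014 prices) = 28.83·206 + 53.84·725 + 31.83·293 + 30.49·545 = 70916.22.
Real growth = 70916.22/83371.33 − 1 = -0.1494.

-14.94%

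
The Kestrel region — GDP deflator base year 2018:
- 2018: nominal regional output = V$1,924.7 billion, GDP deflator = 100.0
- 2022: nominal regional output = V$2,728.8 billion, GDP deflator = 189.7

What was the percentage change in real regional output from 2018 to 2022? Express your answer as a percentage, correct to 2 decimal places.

-25.26%

Real regional output 2018 = 1924.7 / 1.000 = 1924.70.
Real regional output 2022 = 2728.8 / 1.897 = 1438.48.
Real growth = 1438.48 / 1924.70 − 1 = -0.2526.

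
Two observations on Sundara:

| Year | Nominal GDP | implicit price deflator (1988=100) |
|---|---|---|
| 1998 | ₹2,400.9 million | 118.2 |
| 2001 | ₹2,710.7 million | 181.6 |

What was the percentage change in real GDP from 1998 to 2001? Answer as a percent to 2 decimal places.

Deflate each year: 1998 → 2400.9/1.182 = 2031.22; 2001 → 2710.7/1.816 = 1492.68.
So real GDP changed by 1492.68/2031.22 − 1 = -0.2651, i.e. -26.51%.

-26.51%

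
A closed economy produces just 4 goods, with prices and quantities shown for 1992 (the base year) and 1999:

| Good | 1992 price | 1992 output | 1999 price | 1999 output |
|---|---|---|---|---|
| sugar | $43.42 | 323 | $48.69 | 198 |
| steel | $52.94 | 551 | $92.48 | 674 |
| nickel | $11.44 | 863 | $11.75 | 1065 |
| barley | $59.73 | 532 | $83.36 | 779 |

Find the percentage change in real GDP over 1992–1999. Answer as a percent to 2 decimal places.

21.39%

Real GDP 1992 = Nominal GDP 1992 = 43.42·323 + 52.94·551 + 11.44·863 + 59.73·532 = 84843.68.
Real GDP 1999 (at 1992 prices) = 43.42·198 + 52.94·674 + 11.44·1065 + 59.73·779 = 102991.99.
Real growth = 102991.99/84843.68 − 1 = 0.2139.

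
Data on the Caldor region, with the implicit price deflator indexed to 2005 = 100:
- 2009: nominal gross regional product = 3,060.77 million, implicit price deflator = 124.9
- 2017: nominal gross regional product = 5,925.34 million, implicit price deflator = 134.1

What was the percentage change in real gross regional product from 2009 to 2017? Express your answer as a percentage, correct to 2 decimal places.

80.31%

Deflate each year: 2009 → 3060.77/1.249 = 2450.58; 2017 → 5925.34/1.341 = 4418.60.
So real gross regional product changed by 4418.60/2450.58 − 1 = 0.8031, i.e. 80.31%.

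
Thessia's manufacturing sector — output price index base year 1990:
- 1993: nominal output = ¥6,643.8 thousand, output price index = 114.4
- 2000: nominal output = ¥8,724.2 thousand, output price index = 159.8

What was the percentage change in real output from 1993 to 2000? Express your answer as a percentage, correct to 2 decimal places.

-5.99%

Real output 1993 = 6643.8 / 1.144 = 5807.52.
Real output 2000 = 8724.2 / 1.598 = 5459.45.
Real growth = 5459.45 / 5807.52 − 1 = -0.0599.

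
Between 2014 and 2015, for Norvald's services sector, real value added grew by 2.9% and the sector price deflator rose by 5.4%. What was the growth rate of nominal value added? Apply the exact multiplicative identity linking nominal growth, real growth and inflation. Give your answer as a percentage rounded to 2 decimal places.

(1 + g_nom) = (1 + g_real)(1 + π) = 1.0290 × 1.0540 = 1.08457.

8.46%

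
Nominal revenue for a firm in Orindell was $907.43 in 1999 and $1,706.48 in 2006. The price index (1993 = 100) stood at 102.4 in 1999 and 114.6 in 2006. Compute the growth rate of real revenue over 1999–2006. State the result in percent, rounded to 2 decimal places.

68.04%

Deflate each year: 1999 → 907.43/1.024 = 886.16; 2006 → 1706.48/1.146 = 1489.08.
So real revenue changed by 1489.08/886.16 − 1 = 0.6804, i.e. 68.04%.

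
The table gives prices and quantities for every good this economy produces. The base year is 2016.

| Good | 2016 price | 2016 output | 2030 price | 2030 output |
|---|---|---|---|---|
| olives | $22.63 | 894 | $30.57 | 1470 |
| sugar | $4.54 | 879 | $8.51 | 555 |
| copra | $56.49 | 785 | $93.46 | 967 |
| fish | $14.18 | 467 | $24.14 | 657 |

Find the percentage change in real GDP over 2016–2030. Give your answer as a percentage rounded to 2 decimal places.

Real GDP 2016 = Nominal GDP 2016 = 22.63·894 + 4.54·879 + 56.49·785 + 14.18·467 = 75188.59.
Real GDP 2030 (at 2016 prices) = 22.63·1470 + 4.54·555 + 56.49·967 + 14.18·657 = 99727.89.
Real growth = 99727.89/75188.59 − 1 = 0.3264.

32.64%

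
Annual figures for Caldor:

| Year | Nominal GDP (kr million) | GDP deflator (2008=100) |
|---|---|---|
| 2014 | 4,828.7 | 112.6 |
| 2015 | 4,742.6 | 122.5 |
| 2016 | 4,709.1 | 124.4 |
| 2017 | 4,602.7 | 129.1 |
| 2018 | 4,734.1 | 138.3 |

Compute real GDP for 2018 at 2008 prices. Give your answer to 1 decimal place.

kr 3,423.1 million

Real GDP 2018 = 4734.1 / 1.383 = 3423.07.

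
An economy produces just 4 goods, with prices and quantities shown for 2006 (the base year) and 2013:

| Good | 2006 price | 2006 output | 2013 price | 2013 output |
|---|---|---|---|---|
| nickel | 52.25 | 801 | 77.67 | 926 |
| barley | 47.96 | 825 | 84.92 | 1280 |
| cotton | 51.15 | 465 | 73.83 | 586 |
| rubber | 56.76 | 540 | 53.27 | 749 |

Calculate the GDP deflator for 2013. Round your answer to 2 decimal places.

Nominal GDP 2013 = 77.67·926 + 84.92·1280 + 73.83·586 + 53.27·749 = 263783.63.
Real GDP 2013 (at 2006 prices) = 52.25·926 + 47.96·1280 + 51.15·586 + 56.76·749 = 182259.44.
Deflator = Nominal/Real × 100 = 263783.63/182259.44 × 100 = 144.730.

144.73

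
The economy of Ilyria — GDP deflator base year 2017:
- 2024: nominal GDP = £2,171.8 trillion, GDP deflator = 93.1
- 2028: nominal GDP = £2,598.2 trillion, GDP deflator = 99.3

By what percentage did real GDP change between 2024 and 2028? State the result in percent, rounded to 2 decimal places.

12.16%

Deflate each year: 2024 → 2171.8/0.931 = 2332.76; 2028 → 2598.2/0.993 = 2616.52.
So real GDP changed by 2616.52/2332.76 − 1 = 0.1216, i.e. 12.16%.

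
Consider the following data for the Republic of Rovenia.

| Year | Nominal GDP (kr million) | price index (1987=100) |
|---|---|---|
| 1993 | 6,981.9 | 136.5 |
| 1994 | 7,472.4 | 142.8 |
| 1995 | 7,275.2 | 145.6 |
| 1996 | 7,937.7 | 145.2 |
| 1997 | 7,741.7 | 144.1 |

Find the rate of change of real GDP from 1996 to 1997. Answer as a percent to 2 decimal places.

Real GDP 1996 = 7937.7/1.452 = 5466.74.
Real GDP 1997 = 7741.7/1.441 = 5372.45.
Change = 5372.45/5466.74 − 1 = -0.0172.

-1.72%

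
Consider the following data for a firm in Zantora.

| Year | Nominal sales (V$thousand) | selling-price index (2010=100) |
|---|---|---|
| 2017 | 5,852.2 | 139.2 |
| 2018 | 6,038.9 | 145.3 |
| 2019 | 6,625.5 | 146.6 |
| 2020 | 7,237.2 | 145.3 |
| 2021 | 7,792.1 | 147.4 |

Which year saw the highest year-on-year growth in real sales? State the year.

2018: real = 6038.9/1.453 = 4156.16; growth vs 2017 (4204.17) = -1.14%.
2019: real = 6625.5/1.466 = 4519.44; growth vs 2018 (4156.16) = 8.74%.
2020: real = 7237.2/1.453 = 4980.87; growth vs 2019 (4519.44) = 10.21%.
2021: real = 7792.1/1.474 = 5286.36; growth vs 2020 (4980.87) = 6.13%.

2020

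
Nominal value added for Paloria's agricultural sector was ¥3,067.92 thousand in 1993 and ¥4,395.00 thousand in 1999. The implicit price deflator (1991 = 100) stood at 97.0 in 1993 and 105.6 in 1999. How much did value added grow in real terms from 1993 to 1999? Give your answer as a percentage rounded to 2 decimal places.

Real value added 1993 = 3067.92 / 0.970 = 3162.80.
Real value added 1999 = 4395.00 / 1.056 = 4161.93.
Real growth = 4161.93 / 3162.80 − 1 = 0.3159.

31.59%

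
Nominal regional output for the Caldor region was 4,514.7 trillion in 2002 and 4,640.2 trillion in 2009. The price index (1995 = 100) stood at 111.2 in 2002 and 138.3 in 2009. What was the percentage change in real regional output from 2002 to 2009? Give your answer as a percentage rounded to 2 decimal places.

Real regional output 2002 = 4514.7 / 1.112 = 4059.98.
Real regional output 2009 = 4640.2 / 1.383 = 3355.17.
Real growth = 3355.17 / 4059.98 − 1 = -0.1736.

-17.36%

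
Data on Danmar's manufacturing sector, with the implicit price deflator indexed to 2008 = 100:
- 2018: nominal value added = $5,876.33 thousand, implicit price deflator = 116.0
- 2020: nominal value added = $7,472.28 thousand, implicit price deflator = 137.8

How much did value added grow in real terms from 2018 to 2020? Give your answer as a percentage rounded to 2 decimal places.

7.04%

Deflate each year: 2018 → 5876.33/1.160 = 5065.80; 2020 → 7472.28/1.378 = 5422.55.
So real value added changed by 5422.55/5065.80 − 1 = 0.0704, i.e. 7.04%.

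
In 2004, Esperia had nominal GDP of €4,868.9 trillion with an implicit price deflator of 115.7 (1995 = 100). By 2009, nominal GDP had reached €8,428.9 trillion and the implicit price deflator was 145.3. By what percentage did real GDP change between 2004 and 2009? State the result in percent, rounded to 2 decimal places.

37.85%

Deflate each year: 2004 → 4868.9/1.157 = 4208.21; 2009 → 8428.9/1.453 = 5801.03.
So real GDP changed by 5801.03/4208.21 − 1 = 0.3785, i.e. 37.85%.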